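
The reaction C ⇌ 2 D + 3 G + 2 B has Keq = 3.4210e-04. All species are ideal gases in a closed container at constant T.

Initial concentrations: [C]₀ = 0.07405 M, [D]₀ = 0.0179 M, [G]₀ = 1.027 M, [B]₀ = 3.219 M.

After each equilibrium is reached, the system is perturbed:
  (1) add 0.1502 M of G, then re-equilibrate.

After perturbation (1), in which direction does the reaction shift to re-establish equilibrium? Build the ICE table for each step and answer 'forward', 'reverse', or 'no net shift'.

Q₀ = 0.04857 vs Keq = 3.4210e-04 ⇒ Q>K, reverse
Step 1:
                   C          D          G          B
  Initial    0.07405     0.0179      1.027      3.219
  Change    0.008126   -0.01625   -0.02438   -0.01625
  Equil      0.08218   0.001649      1.003      3.203
  solve Keq expr → x = -0.008126; check Q = 3.4210e-04
Then add 0.1502 M of G.
Step 2:
                   C          D          G          B
  Initial    0.08218   0.001649      1.153      3.203
  Change  1.5467e-04 -3.0933e-04 -4.6400e-04 -3.0933e-04
  Equil      0.08233    0.00134      1.152      3.202
  solve Keq expr → x = -1.5467e-04; check Q = 3.4210e-04

Direction: reverse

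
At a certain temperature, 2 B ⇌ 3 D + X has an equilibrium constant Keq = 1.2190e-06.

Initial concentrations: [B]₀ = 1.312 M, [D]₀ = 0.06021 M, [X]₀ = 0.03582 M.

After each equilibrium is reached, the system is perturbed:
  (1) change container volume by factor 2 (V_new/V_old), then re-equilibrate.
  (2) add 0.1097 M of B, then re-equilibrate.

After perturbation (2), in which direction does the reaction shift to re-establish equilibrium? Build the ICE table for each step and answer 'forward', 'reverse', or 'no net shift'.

Q₀ = 4.5422e-06 vs Keq = 1.2190e-06 ⇒ Q>K, reverse
Step 1:
                  B         D         X
  I           1.312   0.06021   0.03582
  C         0.01238  -0.01858 -0.006192
  E           1.324   0.04163   0.02963
  solve Keq expr → x = -0.006192; check Q = 1.2190e-06
Then change container volume by factor 2 (V_new/V_old).
Step 2:
                  B         D         X
  I          0.6622   0.02082   0.01481
  C       -0.006589  0.009883  0.003294
  E          0.6556    0.0307   0.01811
  solve Keq expr → x = 0.003294; check Q = 1.2190e-06
Then add 0.1097 M of B.
Step 3:
                  B         D         X
  I          0.7653    0.0307   0.01811
  C        -0.00182  0.002731 9.1020e-04
  E          0.7635   0.03343   0.01902
  solve Keq expr → x = 9.1020e-04; check Q = 1.2190e-06

Direction: forward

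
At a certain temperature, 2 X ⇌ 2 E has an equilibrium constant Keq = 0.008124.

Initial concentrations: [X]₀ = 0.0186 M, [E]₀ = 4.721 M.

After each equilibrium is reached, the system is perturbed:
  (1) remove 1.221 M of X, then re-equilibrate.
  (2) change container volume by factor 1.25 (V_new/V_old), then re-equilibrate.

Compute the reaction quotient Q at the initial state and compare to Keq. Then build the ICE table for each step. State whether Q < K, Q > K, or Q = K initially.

Q₀ = 6.4423e+04 vs Keq = 0.008124 ⇒ Q>K, reverse
Step 1:
                   X          E
  Initial     0.0186      4.721
  Change       4.329     -4.329
  Equil        4.348     0.3919
  solve Keq expr → x = -2.165; check Q = 0.008124
Then remove 1.221 M of X.
Step 2:
                   X          E
  Initial      3.127     0.3919
  Change       0.101     -0.101
  Equil        3.228     0.2909
  solve Keq expr → x = -0.05048; check Q = 0.008124
Then change container volume by factor 1.25 (V_new/V_old).
Step 3:
                   X          E
  Initial      2.582     0.2327
  Change           0          0
  Equil        2.582     0.2327
  solve Keq expr → x = 0; check Q = 0.008124

Q₀ = 6.4423e+04; Q > K (proceeds reverse)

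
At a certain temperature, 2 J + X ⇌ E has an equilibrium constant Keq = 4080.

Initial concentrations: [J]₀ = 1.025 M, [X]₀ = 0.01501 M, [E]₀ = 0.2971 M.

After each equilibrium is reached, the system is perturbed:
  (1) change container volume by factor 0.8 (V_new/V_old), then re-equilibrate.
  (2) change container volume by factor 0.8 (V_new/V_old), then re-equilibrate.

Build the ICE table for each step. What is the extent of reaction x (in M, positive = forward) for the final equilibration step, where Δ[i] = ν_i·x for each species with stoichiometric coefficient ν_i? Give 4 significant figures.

Q₀ = 18.84 vs Keq = 4080 ⇒ Q<K, forward
Step 1:
                   J          X          E
  I            1.025    0.01501     0.2971
  C         -0.02987   -0.01493    0.01493
  E           0.9951 7.7228e-05      0.312
  solve Keq expr → x = 0.01493; check Q = 4080
Then change container volume by factor 0.8 (V_new/V_old).
Step 2:
                   J          X          E
  I            1.244 9.6535e-05       0.39
  C       -6.9481e-05 -3.4740e-05 3.4740e-05
  E            1.244 6.1795e-05     0.3901
  solve Keq expr → x = 3.4740e-05; check Q = 4080
Then change container volume by factor 0.8 (V_new/V_old).
Step 3:
                   J          X          E
  I            1.555 7.7244e-05     0.4876
  C       -5.5603e-05 -2.7801e-05 2.7801e-05
  E            1.555 4.9442e-05     0.4876
  solve Keq expr → x = 2.7801e-05; check Q = 4080

x = 2.7801e-05 M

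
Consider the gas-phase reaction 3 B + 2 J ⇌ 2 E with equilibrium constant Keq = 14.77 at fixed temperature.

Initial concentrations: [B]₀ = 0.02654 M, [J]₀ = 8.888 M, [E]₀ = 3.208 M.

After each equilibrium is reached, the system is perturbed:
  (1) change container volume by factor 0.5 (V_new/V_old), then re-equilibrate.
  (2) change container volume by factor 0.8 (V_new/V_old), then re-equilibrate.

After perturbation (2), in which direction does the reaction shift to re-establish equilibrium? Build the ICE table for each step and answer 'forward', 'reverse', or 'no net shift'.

Direction: forward

Q₀ = 6969 vs Keq = 14.77 ⇒ Q>K, reverse
Step 1:
                  B         J         E
  I         0.02654     8.888     3.208
  C          0.1734    0.1156   -0.1156
  E          0.1999     9.004     3.092
  solve Keq expr → x = -0.05778; check Q = 14.77
Then change container volume by factor 0.5 (V_new/V_old).
Step 2:
                  B         J         E
  I          0.3998     18.01     6.185
  C         -0.1961   -0.1307    0.1307
  E          0.2037     17.88     6.316
  solve Keq expr → x = 0.06537; check Q = 14.77
Then change container volume by factor 0.8 (V_new/V_old).
Step 3:
                  B         J         E
  I          0.2546     22.35     7.894
  C        -0.05014  -0.03343   0.03343
  E          0.2045     22.31     7.928
  solve Keq expr → x = 0.01671; check Q = 14.77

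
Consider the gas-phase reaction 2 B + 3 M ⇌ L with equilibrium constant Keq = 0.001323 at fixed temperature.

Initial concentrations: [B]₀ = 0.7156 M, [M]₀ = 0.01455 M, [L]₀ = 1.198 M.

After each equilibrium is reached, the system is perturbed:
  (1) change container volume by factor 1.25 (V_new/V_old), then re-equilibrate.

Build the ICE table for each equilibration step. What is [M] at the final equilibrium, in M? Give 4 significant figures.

Q₀ = 7.5950e+05 vs Keq = 0.001323 ⇒ Q>K, reverse
Step 1:
                    B           M           L
  I            0.7156     0.01455       1.198
  C             1.935       2.902     -0.9674
  E              2.65       2.917      0.2306
  solve Keq expr → x = -0.9674; check Q = 0.001323
Then change container volume by factor 1.25 (V_new/V_old).
Step 2:
                    B           M           L
  I              2.12       2.333      0.1845
  C            0.1441      0.2162    -0.07206
  E             2.264        2.55      0.1124
  solve Keq expr → x = -0.07206; check Q = 0.001323

[M]_eq = 2.55 M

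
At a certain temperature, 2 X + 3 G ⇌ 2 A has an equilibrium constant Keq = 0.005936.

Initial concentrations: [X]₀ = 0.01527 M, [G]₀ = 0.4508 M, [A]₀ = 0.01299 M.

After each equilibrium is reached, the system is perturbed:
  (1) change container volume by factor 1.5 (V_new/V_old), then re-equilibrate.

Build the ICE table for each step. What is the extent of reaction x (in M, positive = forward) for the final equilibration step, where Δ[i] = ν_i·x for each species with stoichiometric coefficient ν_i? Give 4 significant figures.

x = -1.0218e-04 M

Q₀ = 7.899 vs Keq = 0.005936 ⇒ Q>K, reverse
Step 1:
                   X          G          A
  I          0.01527     0.4508    0.01299
  C          0.01231    0.01846   -0.01231
  E          0.02758     0.4693 6.8299e-04
  solve Keq expr → x = -0.006154; check Q = 0.005936
Then change container volume by factor 1.5 (V_new/V_old).
Step 2:
                   X          G          A
  I          0.01838     0.3128 4.5533e-04
  C       2.0436e-04 3.0653e-04 -2.0436e-04
  E          0.01859     0.3131 2.5097e-04
  solve Keq expr → x = -1.0218e-04; check Q = 0.005936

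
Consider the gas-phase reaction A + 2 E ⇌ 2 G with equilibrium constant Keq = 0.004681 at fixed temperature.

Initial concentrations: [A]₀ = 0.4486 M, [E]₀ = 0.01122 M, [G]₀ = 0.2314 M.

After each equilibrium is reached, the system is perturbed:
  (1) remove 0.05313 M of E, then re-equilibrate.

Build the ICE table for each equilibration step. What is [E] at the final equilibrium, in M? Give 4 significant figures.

[E]_eq = 0.1803 M

Q₀ = 948.2 vs Keq = 0.004681 ⇒ Q>K, reverse
Step 1:
                  A         E         G
  init       0.4486   0.01122    0.2314
  Δ          0.1098    0.2196   -0.2196
  eq         0.5584    0.2308    0.0118
  solve Keq expr → x = -0.1098; check Q = 0.004681
Then remove 0.05313 M of E.
Step 2:
                  A         E         G
  init       0.5584    0.1777    0.0118
  Δ        0.001287  0.002574 -0.002574
  eq         0.5597    0.1803  0.009227
  solve Keq expr → x = -0.001287; check Q = 0.004681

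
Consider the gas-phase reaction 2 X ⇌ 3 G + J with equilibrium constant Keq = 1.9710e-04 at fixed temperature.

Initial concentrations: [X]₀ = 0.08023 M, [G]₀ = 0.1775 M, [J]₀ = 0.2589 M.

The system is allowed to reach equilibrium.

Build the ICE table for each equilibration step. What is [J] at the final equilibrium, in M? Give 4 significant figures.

Q₀ = 0.2249 vs Keq = 1.9710e-04 ⇒ Q>K, reverse
Step 1:
                    X           G           J
  init        0.08023      0.1775      0.2589
  Δ           0.09769     -0.1465    -0.04884
  eq           0.1779     0.03097      0.2101
  solve Keq expr → x = -0.04884; check Q = 1.9710e-04

[J]_eq = 0.2101 M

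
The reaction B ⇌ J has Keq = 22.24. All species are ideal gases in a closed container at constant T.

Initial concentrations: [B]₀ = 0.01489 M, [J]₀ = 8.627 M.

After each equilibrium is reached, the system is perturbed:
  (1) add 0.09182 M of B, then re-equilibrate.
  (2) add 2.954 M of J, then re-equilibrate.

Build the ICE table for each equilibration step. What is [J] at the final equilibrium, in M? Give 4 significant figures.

Q₀ = 579.4 vs Keq = 22.24 ⇒ Q>K, reverse
Step 1:
                   B          J
  I          0.01489      8.627
  C            0.357     -0.357
  E           0.3719       8.27
  solve Keq expr → x = -0.357; check Q = 22.24
Then add 0.09182 M of B.
Step 2:
                   B          J
  I           0.4637       8.27
  C         -0.08787    0.08787
  E           0.3758      8.358
  solve Keq expr → x = 0.08787; check Q = 22.24
Then add 2.954 M of J.
Step 3:
                   B          J
  I           0.3758      11.31
  C           0.1271    -0.1271
  E           0.5029      11.18
  solve Keq expr → x = -0.1271; check Q = 22.24

[J]_eq = 11.18 M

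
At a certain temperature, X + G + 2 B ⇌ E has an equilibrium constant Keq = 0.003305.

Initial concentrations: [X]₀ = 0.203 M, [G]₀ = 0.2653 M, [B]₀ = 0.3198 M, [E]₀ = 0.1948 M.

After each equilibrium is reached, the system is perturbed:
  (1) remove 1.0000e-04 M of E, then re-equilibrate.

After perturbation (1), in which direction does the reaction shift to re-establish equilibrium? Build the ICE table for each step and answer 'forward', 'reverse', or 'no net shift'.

Q₀ = 35.37 vs Keq = 0.003305 ⇒ Q>K, reverse
Step 1:
                   X          G          B          E
  init         0.203     0.2653     0.3198     0.1948
  Δ           0.1945     0.1945      0.389    -0.1945
  eq          0.3975     0.4598     0.7088 3.0347e-04
  solve Keq expr → x = -0.1945; check Q = 0.003305
Then remove 1.0000e-04 M of E.
Step 2:
                   X          G          B          E
  init        0.3975     0.4598     0.7088 2.0347e-04
  Δ       -9.9687e-05 -9.9687e-05 -1.9937e-04 9.9687e-05
  eq          0.3974     0.4597     0.7086 3.0315e-04
  solve Keq expr → x = 9.9687e-05; check Q = 0.003305

Direction: forward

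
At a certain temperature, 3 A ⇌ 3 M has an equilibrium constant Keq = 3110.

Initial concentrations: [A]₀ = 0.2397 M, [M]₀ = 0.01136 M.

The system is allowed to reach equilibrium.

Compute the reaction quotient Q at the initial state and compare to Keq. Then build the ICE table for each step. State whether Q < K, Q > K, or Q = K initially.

Q₀ = 1.0645e-04 vs Keq = 3110 ⇒ Q<K, forward
Step 1:
                    A           M
  Initial      0.2397     0.01136
  Change      -0.2236      0.2236
  Equil        0.0161       0.235
  solve Keq expr → x = 0.07453; check Q = 3110

Q₀ = 1.0645e-04; Q < K (proceeds forward)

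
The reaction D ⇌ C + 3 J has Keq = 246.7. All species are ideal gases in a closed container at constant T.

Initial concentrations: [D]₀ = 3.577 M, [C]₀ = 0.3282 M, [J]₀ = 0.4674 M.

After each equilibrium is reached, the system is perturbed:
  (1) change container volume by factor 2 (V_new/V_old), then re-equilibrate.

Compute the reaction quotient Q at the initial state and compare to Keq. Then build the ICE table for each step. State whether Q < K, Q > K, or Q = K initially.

Q₀ = 0.009369; Q < K (proceeds forward)

Q₀ = 0.009369 vs Keq = 246.7 ⇒ Q<K, forward
Step 1:
                   D          C          J
  I            3.577     0.3282     0.4674
  C           -1.808      1.808      5.423
  E            1.769      2.136       5.89
  solve Keq expr → x = 1.808; check Q = 246.7
Then change container volume by factor 2 (V_new/V_old).
Step 2:
                   D          C          J
  I           0.8847      1.068      2.945
  C          -0.4271     0.4271      1.281
  E           0.4576      1.495      4.227
  solve Keq expr → x = 0.4271; check Q = 246.7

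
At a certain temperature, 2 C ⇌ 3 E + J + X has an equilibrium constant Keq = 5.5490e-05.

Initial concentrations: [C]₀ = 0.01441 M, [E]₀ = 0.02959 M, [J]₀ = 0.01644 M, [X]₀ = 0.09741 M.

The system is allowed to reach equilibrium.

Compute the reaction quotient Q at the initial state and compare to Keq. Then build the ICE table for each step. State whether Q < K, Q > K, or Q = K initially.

Q₀ = 1.9981e-04; Q > K (proceeds reverse)

Q₀ = 1.9981e-04 vs Keq = 5.5490e-05 ⇒ Q>K, reverse
Step 1:
                    C           E           J           X
  I           0.01441     0.02959     0.01644     0.09741
  C          0.003885   -0.005827   -0.001942   -0.001942
  E           0.01829     0.02376      0.0145     0.09547
  solve Keq expr → x = -0.001942; check Q = 5.5490e-05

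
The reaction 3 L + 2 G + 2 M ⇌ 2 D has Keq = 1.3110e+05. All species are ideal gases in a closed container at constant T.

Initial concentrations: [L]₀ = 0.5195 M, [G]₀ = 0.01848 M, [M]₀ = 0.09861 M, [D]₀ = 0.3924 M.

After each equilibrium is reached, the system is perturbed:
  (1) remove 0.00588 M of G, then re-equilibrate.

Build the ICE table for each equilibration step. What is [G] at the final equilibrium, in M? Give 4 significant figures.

[G]_eq = 0.02424 M

Q₀ = 3.3072e+05 vs Keq = 1.3110e+05 ⇒ Q>K, reverse
Step 1:
                    L           G           M           D
  I            0.5195     0.01848     0.09861      0.3924
  C           0.01118     0.00745     0.00745    -0.00745
  E            0.5307     0.02593      0.1061      0.3849
  solve Keq expr → x = -0.003725; check Q = 1.3110e+05
Then remove 0.00588 M of G.
Step 2:
                    L           G           M           D
  I            0.5307     0.02005      0.1061      0.3849
  C          0.006286    0.004191    0.004191   -0.004191
  E             0.537     0.02424      0.1103      0.3808
  solve Keq expr → x = -0.002095; check Q = 1.3110e+05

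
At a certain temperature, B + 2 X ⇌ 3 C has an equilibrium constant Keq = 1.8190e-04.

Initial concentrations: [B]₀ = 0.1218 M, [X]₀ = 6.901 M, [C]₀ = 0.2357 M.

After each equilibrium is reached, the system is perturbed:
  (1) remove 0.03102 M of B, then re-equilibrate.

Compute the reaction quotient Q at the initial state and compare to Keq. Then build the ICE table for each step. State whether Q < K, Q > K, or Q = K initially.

Q₀ = 0.002257; Q > K (proceeds reverse)

Q₀ = 0.002257 vs Keq = 1.8190e-04 ⇒ Q>K, reverse
Step 1:
                   B          X          C
  I           0.1218      6.901     0.2357
  C           0.0409     0.0818    -0.1227
  E           0.1627      6.983      0.113
  solve Keq expr → x = -0.0409; check Q = 1.8190e-04
Then remove 0.03102 M of B.
Step 2:
                   B          X          C
  I           0.1317      6.983      0.113
  C         0.002342   0.004684  -0.007026
  E            0.134      6.987      0.106
  solve Keq expr → x = -0.002342; check Q = 1.8190e-04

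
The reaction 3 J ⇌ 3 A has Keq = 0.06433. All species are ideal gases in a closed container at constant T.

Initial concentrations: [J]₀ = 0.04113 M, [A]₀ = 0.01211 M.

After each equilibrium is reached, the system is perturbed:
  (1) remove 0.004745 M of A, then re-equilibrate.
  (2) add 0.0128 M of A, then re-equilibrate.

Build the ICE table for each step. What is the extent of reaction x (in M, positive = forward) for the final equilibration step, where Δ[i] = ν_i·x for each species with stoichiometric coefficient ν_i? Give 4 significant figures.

x = -0.003046 M

Q₀ = 0.02552 vs Keq = 0.06433 ⇒ Q<K, forward
Step 1:
                    J           A
  I           0.04113     0.01211
  C          -0.00312     0.00312
  E           0.03801     0.01523
  solve Keq expr → x = 0.00104; check Q = 0.06433
Then remove 0.004745 M of A.
Step 2:
                    J           A
  I           0.03801     0.01049
  C         -0.003388    0.003388
  E           0.03462     0.01387
  solve Keq expr → x = 0.001129; check Q = 0.06433
Then add 0.0128 M of A.
Step 3:
                    J           A
  I           0.03462     0.02667
  C          0.009138   -0.009138
  E           0.04376     0.01753
  solve Keq expr → x = -0.003046; check Q = 0.06433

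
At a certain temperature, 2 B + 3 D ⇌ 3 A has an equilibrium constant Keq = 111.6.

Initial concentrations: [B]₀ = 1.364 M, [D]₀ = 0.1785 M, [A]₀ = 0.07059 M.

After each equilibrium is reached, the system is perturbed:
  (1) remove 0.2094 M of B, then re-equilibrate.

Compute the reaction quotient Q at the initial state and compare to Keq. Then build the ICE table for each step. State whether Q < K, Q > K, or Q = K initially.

Q₀ = 0.03324 vs Keq = 111.6 ⇒ Q<K, forward
Step 1:
                   B          D          A
  Initial      1.364     0.1785    0.07059
  Change    -0.09401     -0.141      0.141
  Equil         1.27    0.03748     0.2116
  solve Keq expr → x = 0.04701; check Q = 111.6
Then remove 0.2094 M of B.
Step 2:
                   B          D          A
  Initial      1.061    0.03748     0.2116
  Change     0.00262    0.00393   -0.00393
  Equil        1.063    0.04141     0.2077
  solve Keq expr → x = -0.00131; check Q = 111.6

Q₀ = 0.03324; Q < K (proceeds forward)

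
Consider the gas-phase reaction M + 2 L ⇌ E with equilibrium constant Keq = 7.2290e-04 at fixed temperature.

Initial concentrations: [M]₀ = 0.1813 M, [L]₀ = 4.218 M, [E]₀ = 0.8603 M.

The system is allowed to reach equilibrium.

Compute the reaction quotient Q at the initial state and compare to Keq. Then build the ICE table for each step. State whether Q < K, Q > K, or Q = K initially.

Q₀ = 0.2667 vs Keq = 7.2290e-04 ⇒ Q>K, reverse
Step 1:
                  M         L         E
  init       0.1813     4.218    0.8603
  Δ          0.8348      1.67   -0.8348
  eq          1.016     5.888   0.02546
  solve Keq expr → x = -0.8348; check Q = 7.2290e-04

Q₀ = 0.2667; Q > K (proceeds reverse)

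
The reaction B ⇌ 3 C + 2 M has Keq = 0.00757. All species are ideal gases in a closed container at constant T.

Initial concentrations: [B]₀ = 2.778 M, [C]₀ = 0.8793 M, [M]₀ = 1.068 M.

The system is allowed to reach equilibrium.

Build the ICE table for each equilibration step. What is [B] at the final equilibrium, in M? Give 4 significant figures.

Q₀ = 0.2791 vs Keq = 0.00757 ⇒ Q>K, reverse
Step 1:
                   B          C          M
  I            2.778     0.8793      1.068
  C           0.1758    -0.5274    -0.3516
  E            2.954     0.3519     0.7164
  solve Keq expr → x = -0.1758; check Q = 0.00757

[B]_eq = 2.954 M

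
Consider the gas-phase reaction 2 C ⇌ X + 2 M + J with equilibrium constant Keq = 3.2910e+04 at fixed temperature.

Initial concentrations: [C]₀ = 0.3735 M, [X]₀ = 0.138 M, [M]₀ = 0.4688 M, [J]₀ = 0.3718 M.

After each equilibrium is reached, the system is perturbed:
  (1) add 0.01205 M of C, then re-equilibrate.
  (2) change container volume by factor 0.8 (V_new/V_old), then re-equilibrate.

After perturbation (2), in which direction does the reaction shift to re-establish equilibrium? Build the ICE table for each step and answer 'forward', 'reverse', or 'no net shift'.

Q₀ = 0.08083 vs Keq = 3.2910e+04 ⇒ Q<K, forward
Step 1:
                    C           X           M           J
  Initial      0.3735       0.138      0.4688      0.3718
  Change      -0.3715      0.1858      0.3715      0.1858
  Equil      0.001968      0.3238      0.8403      0.5576
  solve Keq expr → x = 0.1858; check Q = 3.2910e+04
Then add 0.01205 M of C.
Step 2:
                    C           X           M           J
  Initial     0.01402      0.3238      0.8403      0.5576
  Change     -0.01199    0.005996     0.01199    0.005996
  Equil      0.002025      0.3298      0.8523      0.5636
  solve Keq expr → x = 0.005996; check Q = 3.2910e+04
Then change container volume by factor 0.8 (V_new/V_old).
Step 3:
                    C           X           M           J
  Initial    0.002532      0.4122       1.065      0.7045
  Change   6.2916e-04 -3.1458e-04 -6.2916e-04 -3.1458e-04
  Equil      0.003161      0.4119       1.065      0.7041
  solve Keq expr → x = -3.1458e-04; check Q = 3.2910e+04

Direction: reverse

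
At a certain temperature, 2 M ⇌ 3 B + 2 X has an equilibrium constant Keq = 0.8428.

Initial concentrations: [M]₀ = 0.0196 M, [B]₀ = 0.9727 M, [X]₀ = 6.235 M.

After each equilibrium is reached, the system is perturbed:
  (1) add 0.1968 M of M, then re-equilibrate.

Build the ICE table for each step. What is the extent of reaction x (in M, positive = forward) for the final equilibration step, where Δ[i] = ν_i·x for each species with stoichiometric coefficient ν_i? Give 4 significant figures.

Q₀ = 9.3132e+04 vs Keq = 0.8428 ⇒ Q>K, reverse
Step 1:
                    M           B           X
  I            0.0196      0.9727       6.235
  C            0.5182     -0.7773     -0.5182
  E            0.5378      0.1954       5.717
  solve Keq expr → x = -0.2591; check Q = 0.8428
Then add 0.1968 M of M.
Step 2:
                    M           B           X
  I            0.7346      0.1954       5.717
  C          -0.02585     0.03877     0.02585
  E            0.7088      0.2342       5.743
  solve Keq expr → x = 0.01292; check Q = 0.8428

x = 0.01292 M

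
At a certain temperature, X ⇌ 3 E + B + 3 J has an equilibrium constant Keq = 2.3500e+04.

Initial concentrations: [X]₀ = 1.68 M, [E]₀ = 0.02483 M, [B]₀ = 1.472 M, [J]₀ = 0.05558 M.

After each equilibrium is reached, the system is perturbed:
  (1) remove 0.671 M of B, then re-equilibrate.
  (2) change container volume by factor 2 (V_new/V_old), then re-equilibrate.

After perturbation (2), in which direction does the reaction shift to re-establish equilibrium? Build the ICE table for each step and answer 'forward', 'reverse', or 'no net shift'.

Direction: forward

Q₀ = 2.3029e-09 vs Keq = 2.3500e+04 ⇒ Q<K, forward
Step 1:
                  X         E         B         J
  init         1.68   0.02483     1.472   0.05558
  Δ           -1.28      3.84      1.28      3.84
  eq         0.3999     3.865     2.752     3.896
  solve Keq expr → x = 1.28; check Q = 2.3500e+04
Then remove 0.671 M of B.
Step 2:
                  X         E         B         J
  init       0.3999     3.865     2.081     3.896
  Δ        -0.03642    0.1093   0.03642    0.1093
  eq         0.3635     3.974     2.118     4.005
  solve Keq expr → x = 0.03642; check Q = 2.3500e+04
Then change container volume by factor 2 (V_new/V_old).
Step 3:
                  X         E         B         J
  init       0.1817     1.987     1.059     2.003
  Δ         -0.1689    0.5068    0.1689    0.5068
  eq        0.01281     2.494     1.228     2.509
  solve Keq expr → x = 0.1689; check Q = 2.3500e+04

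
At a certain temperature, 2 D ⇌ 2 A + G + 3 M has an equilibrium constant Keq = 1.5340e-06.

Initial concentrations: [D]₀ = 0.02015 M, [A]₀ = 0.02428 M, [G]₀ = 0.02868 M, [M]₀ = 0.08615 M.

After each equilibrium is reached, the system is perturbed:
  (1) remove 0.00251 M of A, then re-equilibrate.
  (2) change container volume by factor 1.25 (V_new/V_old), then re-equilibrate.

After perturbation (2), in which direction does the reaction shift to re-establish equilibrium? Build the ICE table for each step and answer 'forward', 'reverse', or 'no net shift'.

Direction: forward

Q₀ = 2.6625e-05 vs Keq = 1.5340e-06 ⇒ Q>K, reverse
Step 1:
                  D         A         G         M
  Initial   0.02015   0.02428   0.02868   0.08615
  Change    0.01075  -0.01075 -0.005375  -0.01613
  Equil      0.0309   0.01353    0.0233   0.07002
  solve Keq expr → x = -0.005375; check Q = 1.5340e-06
Then remove 0.00251 M of A.
Step 2:
                  D         A         G         M
  Initial    0.0309   0.01102    0.0233   0.07002
  Change  -0.001273  0.001273 6.3645e-04  0.001909
  Equil     0.02963   0.01229   0.02394   0.07193
  solve Keq expr → x = 6.3645e-04; check Q = 1.5340e-06
Then change container volume by factor 1.25 (V_new/V_old).
Step 3:
                  D         A         G         M
  Initial    0.0237  0.009834   0.01915   0.05755
  Change  -0.002399  0.002399  0.001199  0.003598
  Equil      0.0213   0.01223   0.02035   0.06114
  solve Keq expr → x = 0.001199; check Q = 1.5340e-06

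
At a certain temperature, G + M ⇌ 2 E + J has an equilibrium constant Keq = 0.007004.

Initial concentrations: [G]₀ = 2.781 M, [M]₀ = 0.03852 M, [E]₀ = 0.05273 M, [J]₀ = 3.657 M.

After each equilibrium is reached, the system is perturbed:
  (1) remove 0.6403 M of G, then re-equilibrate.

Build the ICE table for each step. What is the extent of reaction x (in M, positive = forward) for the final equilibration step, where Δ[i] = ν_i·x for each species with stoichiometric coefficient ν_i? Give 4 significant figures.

Q₀ = 0.09492 vs Keq = 0.007004 ⇒ Q>K, reverse
Step 1:
                    G           M           E           J
  Initial       2.781     0.03852     0.05273       3.657
  Change      0.01767     0.01767    -0.03533    -0.01767
  Equil         2.799     0.05619      0.0174       3.639
  solve Keq expr → x = -0.01767; check Q = 0.007004
Then remove 0.6403 M of G.
Step 2:
                    G           M           E           J
  Initial       2.158     0.05619      0.0174       3.639
  Change   9.8974e-04  9.8974e-04   -0.001979 -9.8974e-04
  Equil         2.159     0.05718     0.01542       3.638
  solve Keq expr → x = -9.8974e-04; check Q = 0.007004

x = -9.8974e-04 M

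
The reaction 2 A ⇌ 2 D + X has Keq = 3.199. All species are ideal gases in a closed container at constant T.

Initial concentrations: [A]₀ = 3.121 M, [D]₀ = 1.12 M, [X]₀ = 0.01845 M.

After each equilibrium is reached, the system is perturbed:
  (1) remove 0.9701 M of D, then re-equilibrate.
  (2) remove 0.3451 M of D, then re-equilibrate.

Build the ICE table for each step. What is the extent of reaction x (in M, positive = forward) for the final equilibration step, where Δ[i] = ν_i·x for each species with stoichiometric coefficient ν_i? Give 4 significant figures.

x = 0.05299 M

Q₀ = 0.002376 vs Keq = 3.199 ⇒ Q<K, forward
Step 1:
                    A           D           X
  Initial       3.121        1.12     0.01845
  Change       -1.675       1.675      0.8376
  Equil         1.446       2.795       0.856
  solve Keq expr → x = 0.8376; check Q = 3.199
Then remove 0.9701 M of D.
Step 2:
                    A           D           X
  Initial       1.446       1.825       0.856
  Change      -0.2753      0.2753      0.1377
  Equil         1.171         2.1      0.9937
  solve Keq expr → x = 0.1377; check Q = 3.199
Then remove 0.3451 M of D.
Step 3:
                    A           D           X
  Initial       1.171       1.755      0.9937
  Change       -0.106       0.106     0.05299
  Equil         1.065       1.861       1.047
  solve Keq expr → x = 0.05299; check Q = 3.199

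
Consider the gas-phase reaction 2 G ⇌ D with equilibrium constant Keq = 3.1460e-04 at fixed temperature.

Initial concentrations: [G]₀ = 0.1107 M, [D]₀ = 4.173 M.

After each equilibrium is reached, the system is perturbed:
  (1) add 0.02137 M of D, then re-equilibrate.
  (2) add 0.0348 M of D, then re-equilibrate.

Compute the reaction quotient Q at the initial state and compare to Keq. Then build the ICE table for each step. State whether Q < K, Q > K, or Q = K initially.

Q₀ = 340.5; Q > K (proceeds reverse)

Q₀ = 340.5 vs Keq = 3.1460e-04 ⇒ Q>K, reverse
Step 1:
                    G           D
  Initial      0.1107       4.173
  Change        8.301      -4.151
  Equil         8.412     0.02226
  solve Keq expr → x = -4.151; check Q = 3.1460e-04
Then add 0.02137 M of D.
Step 2:
                    G           D
  Initial       8.412     0.04363
  Change      0.04229    -0.02115
  Equil         8.454     0.02249
  solve Keq expr → x = -0.02115; check Q = 3.1460e-04
Then add 0.0348 M of D.
Step 3:
                    G           D
  Initial       8.454     0.05729
  Change      0.06886    -0.03443
  Equil         8.523     0.02285
  solve Keq expr → x = -0.03443; check Q = 3.1460e-04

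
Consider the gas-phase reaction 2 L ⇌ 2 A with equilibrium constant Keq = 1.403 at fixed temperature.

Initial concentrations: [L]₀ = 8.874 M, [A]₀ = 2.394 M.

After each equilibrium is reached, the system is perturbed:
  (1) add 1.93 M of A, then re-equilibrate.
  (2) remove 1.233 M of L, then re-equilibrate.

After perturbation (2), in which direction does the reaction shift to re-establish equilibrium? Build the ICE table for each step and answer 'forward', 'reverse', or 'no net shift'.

Direction: reverse

Q₀ = 0.07278 vs Keq = 1.403 ⇒ Q<K, forward
Step 1:
                   L          A
  I            8.874      2.394
  C           -3.716      3.716
  E            5.158       6.11
  solve Keq expr → x = 1.858; check Q = 1.403
Then add 1.93 M of A.
Step 2:
                   L          A
  I            5.158       8.04
  C           0.8835    -0.8835
  E            6.042      7.156
  solve Keq expr → x = -0.4418; check Q = 1.403
Then remove 1.233 M of L.
Step 3:
                   L          A
  I            4.809      7.156
  C           0.6686    -0.6686
  E            5.477      6.488
  solve Keq expr → x = -0.3343; check Q = 1.403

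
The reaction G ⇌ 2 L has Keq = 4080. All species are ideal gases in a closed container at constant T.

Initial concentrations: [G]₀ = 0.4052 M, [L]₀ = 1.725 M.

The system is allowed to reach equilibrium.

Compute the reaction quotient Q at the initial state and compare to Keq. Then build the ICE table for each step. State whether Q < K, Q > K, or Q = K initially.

Q₀ = 7.344 vs Keq = 4080 ⇒ Q<K, forward
Step 1:
                    G           L
  init         0.4052       1.725
  Δ           -0.4036      0.8073
  eq         0.001572       2.532
  solve Keq expr → x = 0.4036; check Q = 4080

Q₀ = 7.344; Q < K (proceeds forward)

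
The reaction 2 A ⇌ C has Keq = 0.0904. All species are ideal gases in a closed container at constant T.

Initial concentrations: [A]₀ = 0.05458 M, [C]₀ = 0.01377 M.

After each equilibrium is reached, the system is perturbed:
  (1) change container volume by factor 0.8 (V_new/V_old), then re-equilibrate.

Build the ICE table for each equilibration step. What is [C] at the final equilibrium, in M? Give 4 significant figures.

[C]_eq = 9.1875e-04 M

Q₀ = 4.622 vs Keq = 0.0904 ⇒ Q>K, reverse
Step 1:
                  A         C
  init      0.05458   0.01377
  Δ         0.02636  -0.01318
  eq        0.08094 5.9217e-04
  solve Keq expr → x = -0.01318; check Q = 0.0904
Then change container volume by factor 0.8 (V_new/V_old).
Step 2:
                  A         C
  init       0.1012 7.4022e-04
  Δ       -3.5707e-04 1.7853e-04
  eq         0.1008 9.1875e-04
  solve Keq expr → x = 1.7853e-04; check Q = 0.0904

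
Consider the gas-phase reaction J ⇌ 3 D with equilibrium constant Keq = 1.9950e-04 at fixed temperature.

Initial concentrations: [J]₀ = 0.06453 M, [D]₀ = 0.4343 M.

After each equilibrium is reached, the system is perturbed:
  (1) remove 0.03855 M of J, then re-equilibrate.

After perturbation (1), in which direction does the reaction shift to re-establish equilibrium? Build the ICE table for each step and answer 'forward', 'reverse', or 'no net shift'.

Direction: reverse

Q₀ = 1.269 vs Keq = 1.9950e-04 ⇒ Q>K, reverse
Step 1:
                  J         D
  Initial   0.06453    0.4343
  Change     0.1334   -0.4002
  Equil      0.1979   0.03405
  solve Keq expr → x = -0.1334; check Q = 1.9950e-04
Then remove 0.03855 M of J.
Step 2:
                  J         D
  Initial    0.1594   0.03405
  Change  7.7362e-04 -0.002321
  Equil      0.1602   0.03173
  solve Keq expr → x = -7.7362e-04; check Q = 1.9950e-04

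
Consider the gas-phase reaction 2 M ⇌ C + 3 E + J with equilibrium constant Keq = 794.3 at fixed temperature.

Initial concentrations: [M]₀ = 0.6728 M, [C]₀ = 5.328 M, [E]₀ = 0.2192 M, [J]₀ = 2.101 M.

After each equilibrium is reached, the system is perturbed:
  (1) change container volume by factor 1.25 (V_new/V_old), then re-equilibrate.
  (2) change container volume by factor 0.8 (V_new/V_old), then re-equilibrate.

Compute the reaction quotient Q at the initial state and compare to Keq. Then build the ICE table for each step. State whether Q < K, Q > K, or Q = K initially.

Q₀ = 0.2605 vs Keq = 794.3 ⇒ Q<K, forward
Step 1:
                    M           C           E           J
  I            0.6728       5.328      0.2192       2.101
  C           -0.5383      0.2692      0.8075      0.2692
  E            0.1345       5.597       1.027        2.37
  solve Keq expr → x = 0.2692; check Q = 794.3
Then change container volume by factor 1.25 (V_new/V_old).
Step 2:
                    M           C           E           J
  I            0.1076       4.478      0.8214       1.896
  C           -0.0249     0.01245     0.03735     0.01245
  E           0.08266        4.49      0.8587       1.909
  solve Keq expr → x = 0.01245; check Q = 794.3
Then change container volume by factor 0.8 (V_new/V_old).
Step 3:
                    M           C           E           J
  I            0.1033       5.613       1.073       2.386
  C           0.03113    -0.01556    -0.04669    -0.01556
  E            0.1345       5.597       1.027        2.37
  solve Keq expr → x = -0.01556; check Q = 794.3

Q₀ = 0.2605; Q < K (proceeds forward)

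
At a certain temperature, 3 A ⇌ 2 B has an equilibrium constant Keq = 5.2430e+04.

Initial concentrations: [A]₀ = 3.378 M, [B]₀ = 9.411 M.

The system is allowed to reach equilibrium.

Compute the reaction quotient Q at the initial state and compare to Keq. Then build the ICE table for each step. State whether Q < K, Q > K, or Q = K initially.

Q₀ = 2.298 vs Keq = 5.2430e+04 ⇒ Q<K, forward
Step 1:
                    A           B
  Initial       3.378       9.411
  Change       -3.241       2.161
  Equil        0.1367       11.57
  solve Keq expr → x = 1.08; check Q = 5.2430e+04

Q₀ = 2.298; Q < K (proceeds forward)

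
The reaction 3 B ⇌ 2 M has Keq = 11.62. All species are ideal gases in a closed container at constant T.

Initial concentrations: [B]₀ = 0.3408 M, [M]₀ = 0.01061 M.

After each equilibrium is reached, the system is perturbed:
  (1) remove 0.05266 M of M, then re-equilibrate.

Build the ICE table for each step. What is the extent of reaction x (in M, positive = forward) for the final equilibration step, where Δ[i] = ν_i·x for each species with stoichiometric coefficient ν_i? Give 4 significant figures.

x = 0.0073 M

Q₀ = 0.002844 vs Keq = 11.62 ⇒ Q<K, forward
Step 1:
                   B          M
  init        0.3408    0.01061
  Δ          -0.2143     0.1428
  eq          0.1265     0.1534
  solve Keq expr → x = 0.07142; check Q = 11.62
Then remove 0.05266 M of M.
Step 2:
                   B          M
  init        0.1265     0.1008
  Δ          -0.0219     0.0146
  eq          0.1046     0.1154
  solve Keq expr → x = 0.0073; check Q = 11.62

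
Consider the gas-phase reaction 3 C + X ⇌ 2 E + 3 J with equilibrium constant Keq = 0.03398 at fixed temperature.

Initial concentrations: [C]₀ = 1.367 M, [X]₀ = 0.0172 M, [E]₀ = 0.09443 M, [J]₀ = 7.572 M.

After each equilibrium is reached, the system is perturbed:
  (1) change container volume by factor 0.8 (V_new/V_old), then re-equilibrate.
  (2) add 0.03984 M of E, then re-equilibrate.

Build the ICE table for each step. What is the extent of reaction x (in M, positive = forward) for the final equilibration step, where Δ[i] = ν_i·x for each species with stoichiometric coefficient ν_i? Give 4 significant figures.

Q₀ = 88.11 vs Keq = 0.03398 ⇒ Q>K, reverse
Step 1:
                  C         X         E         J
  Initial     1.367    0.0172   0.09443     7.572
  Change     0.1354   0.04513  -0.09025   -0.1354
  Equil       1.502   0.06233  0.004179     7.437
  solve Keq expr → x = -0.04513; check Q = 0.03398
Then change container volume by factor 0.8 (V_new/V_old).
Step 2:
                  C         X         E         J
  Initial     1.878   0.07791  0.005223     9.296
  Change  8.0960e-04 2.6987e-04 -5.3973e-04 -8.0960e-04
  Equil       1.879   0.07818  0.004684     9.295
  solve Keq expr → x = -2.6987e-04; check Q = 0.03398
Then add 0.03984 M of E.
Step 3:
                  C         X         E         J
  Initial     1.879   0.07818   0.04452     9.295
  Change    0.05848   0.01949  -0.03899  -0.05848
  Equil       1.937   0.09767  0.005534     9.236
  solve Keq expr → x = -0.01949; check Q = 0.03398

x = -0.01949 M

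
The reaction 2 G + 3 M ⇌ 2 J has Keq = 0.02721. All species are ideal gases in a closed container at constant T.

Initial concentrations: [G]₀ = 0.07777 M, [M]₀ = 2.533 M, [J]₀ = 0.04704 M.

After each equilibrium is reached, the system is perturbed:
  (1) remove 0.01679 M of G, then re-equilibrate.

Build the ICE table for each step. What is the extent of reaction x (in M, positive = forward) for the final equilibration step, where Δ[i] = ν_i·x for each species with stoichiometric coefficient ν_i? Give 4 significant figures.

Q₀ = 0.02251 vs Keq = 0.02721 ⇒ Q<K, forward
Step 1:
                    G           M           J
  Initial     0.07777       2.533     0.04704
  Change    -0.002736   -0.004104    0.002736
  Equil       0.07503       2.529     0.04978
  solve Keq expr → x = 0.001368; check Q = 0.02721
Then remove 0.01679 M of G.
Step 2:
                    G           M           J
  Initial     0.05824       2.529     0.04978
  Change     0.006545    0.009818   -0.006545
  Equil       0.06479       2.539     0.04323
  solve Keq expr → x = -0.003273; check Q = 0.02721

x = -0.003273 M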